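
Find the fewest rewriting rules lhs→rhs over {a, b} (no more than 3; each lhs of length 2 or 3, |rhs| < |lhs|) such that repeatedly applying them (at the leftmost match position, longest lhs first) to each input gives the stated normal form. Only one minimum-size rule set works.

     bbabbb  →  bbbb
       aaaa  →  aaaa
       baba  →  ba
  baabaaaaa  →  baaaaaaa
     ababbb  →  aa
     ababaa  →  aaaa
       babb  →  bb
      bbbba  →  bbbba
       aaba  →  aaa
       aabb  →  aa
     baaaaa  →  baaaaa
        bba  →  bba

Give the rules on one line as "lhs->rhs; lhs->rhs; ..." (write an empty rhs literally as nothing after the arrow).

  | bbabbb => bbbb
  | aaaa
  | baba => ba
  | baabaaaaa => baaaaaaa

ab->a; bab->b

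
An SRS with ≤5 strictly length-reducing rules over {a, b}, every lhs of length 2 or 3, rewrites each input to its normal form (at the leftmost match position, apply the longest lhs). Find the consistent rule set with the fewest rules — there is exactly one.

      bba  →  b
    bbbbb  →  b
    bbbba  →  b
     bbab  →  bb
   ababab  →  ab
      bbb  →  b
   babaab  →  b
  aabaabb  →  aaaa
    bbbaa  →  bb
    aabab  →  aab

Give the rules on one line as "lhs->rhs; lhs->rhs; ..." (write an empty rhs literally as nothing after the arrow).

abb->aa; ba->; baa->bb; bbb->b

  | bba => b
  | bbbbb => bbb => b
  | bbbba => bba => b
  | bbab => bb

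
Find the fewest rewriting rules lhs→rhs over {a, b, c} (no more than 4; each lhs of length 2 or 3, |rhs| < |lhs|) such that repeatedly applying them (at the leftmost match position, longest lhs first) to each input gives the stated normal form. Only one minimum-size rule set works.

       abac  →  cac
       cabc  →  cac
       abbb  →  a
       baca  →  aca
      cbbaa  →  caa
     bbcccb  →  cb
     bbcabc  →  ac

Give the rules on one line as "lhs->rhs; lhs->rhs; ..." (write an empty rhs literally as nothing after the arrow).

  | abac => cac
  | cabc => cac
  | abbb => abb => ab => a
  | baca => aca

ab->a; aba->ca; ba->a; bc->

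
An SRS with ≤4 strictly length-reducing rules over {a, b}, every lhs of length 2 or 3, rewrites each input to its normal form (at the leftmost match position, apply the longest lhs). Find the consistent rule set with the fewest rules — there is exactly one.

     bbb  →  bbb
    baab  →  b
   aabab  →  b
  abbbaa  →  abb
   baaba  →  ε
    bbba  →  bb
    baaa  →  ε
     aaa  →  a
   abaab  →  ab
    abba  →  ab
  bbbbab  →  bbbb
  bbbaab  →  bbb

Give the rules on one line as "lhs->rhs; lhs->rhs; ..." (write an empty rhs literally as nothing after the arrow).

aa->; ba->; baa->ba

  | bbb
  | baab => bab => b
  | aabab => bab => b
  | abbbaa => abbba => abb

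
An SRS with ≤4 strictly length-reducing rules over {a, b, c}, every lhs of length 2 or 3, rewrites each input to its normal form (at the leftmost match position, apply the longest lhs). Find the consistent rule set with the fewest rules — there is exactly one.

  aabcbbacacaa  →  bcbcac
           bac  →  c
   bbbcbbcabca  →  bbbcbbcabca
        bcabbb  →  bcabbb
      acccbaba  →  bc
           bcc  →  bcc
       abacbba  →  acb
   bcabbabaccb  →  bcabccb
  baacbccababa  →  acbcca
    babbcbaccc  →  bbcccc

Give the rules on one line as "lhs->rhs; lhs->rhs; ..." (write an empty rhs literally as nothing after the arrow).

aa->; acc->b; ba->

  | aabcbbacacaa => bcbbacacaa => bcbcacaa => bcbcac
  | bac => c
  | bbbcbbcabca
  | bcabbb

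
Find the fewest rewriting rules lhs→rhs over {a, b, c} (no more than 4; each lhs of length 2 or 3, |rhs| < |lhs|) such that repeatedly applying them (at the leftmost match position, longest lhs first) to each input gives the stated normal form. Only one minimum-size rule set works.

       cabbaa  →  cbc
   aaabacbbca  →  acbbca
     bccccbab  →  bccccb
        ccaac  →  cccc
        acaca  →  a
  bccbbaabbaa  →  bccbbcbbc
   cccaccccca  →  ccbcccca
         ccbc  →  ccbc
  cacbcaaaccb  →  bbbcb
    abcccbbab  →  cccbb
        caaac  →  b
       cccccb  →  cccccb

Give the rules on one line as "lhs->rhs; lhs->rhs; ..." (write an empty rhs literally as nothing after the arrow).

  | cabbaa => cbaa => cbc
  | aaabacbbca => abacbbca => acbbca
  | bccccbab => bccccb
  | ccaac => cccc

aa->c; aaa->a; ab->; cac->b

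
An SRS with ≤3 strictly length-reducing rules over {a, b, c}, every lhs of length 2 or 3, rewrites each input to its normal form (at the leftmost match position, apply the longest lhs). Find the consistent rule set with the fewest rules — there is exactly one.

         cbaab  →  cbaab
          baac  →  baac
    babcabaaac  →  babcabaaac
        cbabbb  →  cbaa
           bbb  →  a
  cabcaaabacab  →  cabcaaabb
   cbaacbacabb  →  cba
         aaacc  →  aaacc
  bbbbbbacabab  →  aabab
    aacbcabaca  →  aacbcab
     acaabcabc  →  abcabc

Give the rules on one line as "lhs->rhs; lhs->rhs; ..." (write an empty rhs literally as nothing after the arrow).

aca->; bbb->a

  | cbaab
  | baac
  | babcabaaac
  | cbabbb => cbaa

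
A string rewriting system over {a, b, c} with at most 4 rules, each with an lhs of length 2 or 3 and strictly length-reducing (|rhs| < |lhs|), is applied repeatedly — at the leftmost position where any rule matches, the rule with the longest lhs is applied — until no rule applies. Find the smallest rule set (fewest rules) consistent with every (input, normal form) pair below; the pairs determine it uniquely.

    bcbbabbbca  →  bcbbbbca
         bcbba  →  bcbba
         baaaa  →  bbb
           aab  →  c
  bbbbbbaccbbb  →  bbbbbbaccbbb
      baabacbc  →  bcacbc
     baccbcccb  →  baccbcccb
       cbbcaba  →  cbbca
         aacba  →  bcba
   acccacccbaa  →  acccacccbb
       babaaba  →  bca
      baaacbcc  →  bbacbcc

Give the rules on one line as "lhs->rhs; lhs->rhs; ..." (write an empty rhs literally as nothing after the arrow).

aa->b; aab->c; ab->

  | bcbbabbbca => bcbbbbca
  | bcbba
  | baaaa => bbaa => bbb
  | aab => c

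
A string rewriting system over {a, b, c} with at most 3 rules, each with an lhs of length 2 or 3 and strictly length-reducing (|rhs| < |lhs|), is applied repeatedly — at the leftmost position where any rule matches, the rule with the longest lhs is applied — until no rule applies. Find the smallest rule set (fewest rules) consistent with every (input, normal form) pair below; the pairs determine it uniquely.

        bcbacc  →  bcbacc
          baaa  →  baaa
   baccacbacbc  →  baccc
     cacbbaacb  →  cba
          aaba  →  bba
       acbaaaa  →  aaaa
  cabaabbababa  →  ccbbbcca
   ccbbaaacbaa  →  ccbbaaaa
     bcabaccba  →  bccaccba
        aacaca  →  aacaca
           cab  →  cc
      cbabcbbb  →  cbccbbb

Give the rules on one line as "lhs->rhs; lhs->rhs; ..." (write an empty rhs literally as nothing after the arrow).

aab->bb; ab->c; acb->

  | bcbacc
  | baaa
  | baccacbacbc => baccacbc => baccc
  | cacbbaacb => cbaacb => cba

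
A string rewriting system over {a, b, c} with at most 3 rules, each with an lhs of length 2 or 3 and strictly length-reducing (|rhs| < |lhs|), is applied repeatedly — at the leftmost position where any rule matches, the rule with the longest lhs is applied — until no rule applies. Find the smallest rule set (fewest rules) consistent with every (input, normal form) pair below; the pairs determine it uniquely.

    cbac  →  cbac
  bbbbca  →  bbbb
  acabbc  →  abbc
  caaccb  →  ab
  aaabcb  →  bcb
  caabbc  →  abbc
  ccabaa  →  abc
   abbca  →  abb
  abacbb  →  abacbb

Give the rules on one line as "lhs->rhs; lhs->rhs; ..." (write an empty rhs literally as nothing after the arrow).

aa->c; ca->; cc->

  | cbac
  | bbbbca => bbbb
  | acabbc => abbc
  | caaccb => accb => ab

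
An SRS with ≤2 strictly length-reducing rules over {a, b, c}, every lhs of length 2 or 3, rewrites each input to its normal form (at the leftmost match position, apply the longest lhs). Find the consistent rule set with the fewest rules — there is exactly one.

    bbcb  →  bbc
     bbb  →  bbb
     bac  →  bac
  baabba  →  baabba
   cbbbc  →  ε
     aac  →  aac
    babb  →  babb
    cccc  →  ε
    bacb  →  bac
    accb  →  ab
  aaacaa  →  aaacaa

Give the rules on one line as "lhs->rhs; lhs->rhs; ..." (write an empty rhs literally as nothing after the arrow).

  | bbcb => bbc
  | bbb
  | bac
  | baabba

cb->c; cc->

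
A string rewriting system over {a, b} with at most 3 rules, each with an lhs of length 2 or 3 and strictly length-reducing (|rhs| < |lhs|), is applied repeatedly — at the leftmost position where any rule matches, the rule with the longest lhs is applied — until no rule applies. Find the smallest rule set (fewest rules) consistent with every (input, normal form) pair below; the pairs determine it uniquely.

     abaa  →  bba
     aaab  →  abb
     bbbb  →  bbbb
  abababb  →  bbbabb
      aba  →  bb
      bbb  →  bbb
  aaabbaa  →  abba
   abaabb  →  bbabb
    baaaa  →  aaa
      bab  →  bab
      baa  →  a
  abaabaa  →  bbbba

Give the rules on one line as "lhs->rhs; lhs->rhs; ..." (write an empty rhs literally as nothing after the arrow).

  | abaa => bba
  | aaab => abb
  | bbbb
  | abababb => bbbabb

aab->bb; aba->bb; baa->a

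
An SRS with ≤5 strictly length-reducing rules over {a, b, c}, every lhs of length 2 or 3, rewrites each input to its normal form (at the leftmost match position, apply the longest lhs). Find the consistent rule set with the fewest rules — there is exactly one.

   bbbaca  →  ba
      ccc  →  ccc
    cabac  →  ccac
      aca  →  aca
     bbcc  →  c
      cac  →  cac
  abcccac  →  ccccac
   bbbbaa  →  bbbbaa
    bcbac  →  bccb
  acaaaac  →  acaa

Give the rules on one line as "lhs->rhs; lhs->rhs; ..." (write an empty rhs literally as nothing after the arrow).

  | bbbaca => bbcba => ba
  | ccc
  | cabac => ccac
  | aca

aac->; ab->c; bac->cb; bbc->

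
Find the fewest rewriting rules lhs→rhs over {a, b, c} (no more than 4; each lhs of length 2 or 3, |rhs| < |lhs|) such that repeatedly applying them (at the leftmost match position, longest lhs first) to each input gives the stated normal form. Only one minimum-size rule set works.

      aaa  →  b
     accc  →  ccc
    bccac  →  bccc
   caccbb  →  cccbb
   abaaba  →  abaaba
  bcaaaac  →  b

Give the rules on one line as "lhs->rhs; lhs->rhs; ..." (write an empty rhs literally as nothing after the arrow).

  | aaa => b
  | accc => ccc
  | bccac => bccc
  | caccbb => cccbb

aaa->b; ac->c; cbc->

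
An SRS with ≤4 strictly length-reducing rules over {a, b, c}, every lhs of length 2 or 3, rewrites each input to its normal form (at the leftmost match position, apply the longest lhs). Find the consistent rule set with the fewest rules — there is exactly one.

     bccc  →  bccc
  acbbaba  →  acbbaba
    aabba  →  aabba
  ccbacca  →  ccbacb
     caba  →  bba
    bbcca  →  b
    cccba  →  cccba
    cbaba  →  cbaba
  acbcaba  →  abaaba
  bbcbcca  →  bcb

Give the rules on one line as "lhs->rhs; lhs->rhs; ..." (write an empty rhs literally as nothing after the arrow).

  | bccc
  | acbbaba
  | aabba
  | ccbacca => ccbacb

bbc->; ca->b; cbc->ba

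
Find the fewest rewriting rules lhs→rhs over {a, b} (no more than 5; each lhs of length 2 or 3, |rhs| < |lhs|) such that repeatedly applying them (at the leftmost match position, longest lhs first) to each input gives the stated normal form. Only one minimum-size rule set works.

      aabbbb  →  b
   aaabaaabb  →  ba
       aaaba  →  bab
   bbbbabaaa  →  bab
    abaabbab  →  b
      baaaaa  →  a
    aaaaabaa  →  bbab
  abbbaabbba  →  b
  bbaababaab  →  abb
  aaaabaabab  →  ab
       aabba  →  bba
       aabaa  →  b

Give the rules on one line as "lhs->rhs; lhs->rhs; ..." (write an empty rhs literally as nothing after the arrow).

aa->; aaa->ba; aba->ab; bbb->

  | aabbbb => bbbb => b
  | aaabaaabb => babaaabb => babaabb => bababb => babbb => ba
  | aaaba => baba => bab
  | bbbbabaaa => babaaa => babaa => baba => bab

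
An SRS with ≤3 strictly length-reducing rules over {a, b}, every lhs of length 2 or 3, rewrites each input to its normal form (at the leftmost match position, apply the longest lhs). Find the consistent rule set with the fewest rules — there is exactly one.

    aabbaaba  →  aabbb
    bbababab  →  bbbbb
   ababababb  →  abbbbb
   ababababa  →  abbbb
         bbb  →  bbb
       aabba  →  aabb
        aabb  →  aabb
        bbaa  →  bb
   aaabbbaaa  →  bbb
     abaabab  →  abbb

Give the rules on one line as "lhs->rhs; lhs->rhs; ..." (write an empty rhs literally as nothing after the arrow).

aaa->; ba->b

  | aabbaaba => aabbaba => aabbba => aabbb
  | bbababab => bbbabab => bbbbab => bbbbb
  | ababababb => abbababb => abbbabb => abbbbb
  | ababababa => abbababa => abbbaba => abbbba => abbbb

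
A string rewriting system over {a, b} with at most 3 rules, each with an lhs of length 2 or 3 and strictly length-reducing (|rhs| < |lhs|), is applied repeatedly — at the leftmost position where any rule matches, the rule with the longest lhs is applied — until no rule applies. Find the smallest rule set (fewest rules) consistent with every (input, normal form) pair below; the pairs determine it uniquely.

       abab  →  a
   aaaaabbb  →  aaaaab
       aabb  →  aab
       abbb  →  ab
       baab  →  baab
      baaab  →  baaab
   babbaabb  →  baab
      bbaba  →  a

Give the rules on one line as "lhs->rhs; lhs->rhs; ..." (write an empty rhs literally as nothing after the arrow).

bab->; bb->b

  | abab => a
  | aaaaabbb => aaaaabb => aaaaab
  | aabb => aab
  | abbb => abb => ab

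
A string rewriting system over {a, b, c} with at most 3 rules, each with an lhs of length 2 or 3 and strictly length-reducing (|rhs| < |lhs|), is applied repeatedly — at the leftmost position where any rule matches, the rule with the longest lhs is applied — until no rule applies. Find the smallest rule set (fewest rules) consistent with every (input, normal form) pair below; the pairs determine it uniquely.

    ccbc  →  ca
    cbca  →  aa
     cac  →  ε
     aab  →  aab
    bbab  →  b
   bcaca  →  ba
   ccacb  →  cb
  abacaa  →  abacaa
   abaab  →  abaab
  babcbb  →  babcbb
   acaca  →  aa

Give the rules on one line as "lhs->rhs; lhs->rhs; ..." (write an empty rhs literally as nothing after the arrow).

bba->; cac->; cbc->a

  | ccbc => ca
  | cbca => aa
  | cac => ε
  | aab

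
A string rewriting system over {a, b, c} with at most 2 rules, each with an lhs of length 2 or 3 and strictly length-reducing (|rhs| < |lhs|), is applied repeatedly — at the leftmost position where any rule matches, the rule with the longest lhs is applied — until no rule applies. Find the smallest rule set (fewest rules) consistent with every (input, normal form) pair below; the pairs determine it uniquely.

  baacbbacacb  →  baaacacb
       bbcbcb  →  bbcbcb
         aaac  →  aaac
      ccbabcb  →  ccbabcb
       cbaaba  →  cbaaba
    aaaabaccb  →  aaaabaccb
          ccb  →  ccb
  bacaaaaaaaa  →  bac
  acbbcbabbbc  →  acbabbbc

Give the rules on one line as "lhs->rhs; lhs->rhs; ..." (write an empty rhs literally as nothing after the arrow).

caa->c; cbb->

  | baacbbacacb => baaacacb
  | bbcbcb
  | aaac
  | ccbabcb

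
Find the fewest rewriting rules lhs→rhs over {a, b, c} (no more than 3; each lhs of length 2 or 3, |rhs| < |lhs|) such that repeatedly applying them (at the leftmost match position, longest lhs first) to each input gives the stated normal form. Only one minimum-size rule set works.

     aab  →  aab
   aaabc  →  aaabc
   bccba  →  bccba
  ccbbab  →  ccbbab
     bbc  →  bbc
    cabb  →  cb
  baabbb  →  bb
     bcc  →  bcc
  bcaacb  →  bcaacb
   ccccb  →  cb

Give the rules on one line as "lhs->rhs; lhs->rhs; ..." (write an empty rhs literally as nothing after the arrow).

  | aab
  | aaabc
  | bccba
  | ccbbab

abb->b; ccc->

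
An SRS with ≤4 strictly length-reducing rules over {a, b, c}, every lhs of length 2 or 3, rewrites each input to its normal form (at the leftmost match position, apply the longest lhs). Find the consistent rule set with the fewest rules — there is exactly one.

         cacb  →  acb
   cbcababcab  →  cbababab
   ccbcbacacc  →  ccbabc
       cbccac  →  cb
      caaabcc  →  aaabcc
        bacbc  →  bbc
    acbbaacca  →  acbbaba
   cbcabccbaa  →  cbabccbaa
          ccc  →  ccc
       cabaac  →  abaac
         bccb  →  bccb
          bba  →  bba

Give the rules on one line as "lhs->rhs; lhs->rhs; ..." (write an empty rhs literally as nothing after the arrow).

  | cacb => acb
  | cbcababcab => cbababcab => cbababab
  | ccbcbacacc => ccbaacacc => ccbabacc => ccbabc
  | cbccac => cbcac => cbac => cb

aca->ba; bac->b; bcb->ba; ca->a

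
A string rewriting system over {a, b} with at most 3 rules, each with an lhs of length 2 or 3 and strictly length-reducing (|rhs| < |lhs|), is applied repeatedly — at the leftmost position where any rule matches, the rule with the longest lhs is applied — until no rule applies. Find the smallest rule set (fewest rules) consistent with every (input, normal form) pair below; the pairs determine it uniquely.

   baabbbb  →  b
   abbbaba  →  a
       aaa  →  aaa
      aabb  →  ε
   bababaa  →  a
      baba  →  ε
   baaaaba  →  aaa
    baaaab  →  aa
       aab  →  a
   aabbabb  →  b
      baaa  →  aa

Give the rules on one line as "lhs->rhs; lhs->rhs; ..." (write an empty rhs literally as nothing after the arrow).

  | baabbbb => abbbb => bbb => b
  | abbbaba => bbaba => aba => a
  | aaa
  | aabb => ab => ε

ab->; ba->; bb->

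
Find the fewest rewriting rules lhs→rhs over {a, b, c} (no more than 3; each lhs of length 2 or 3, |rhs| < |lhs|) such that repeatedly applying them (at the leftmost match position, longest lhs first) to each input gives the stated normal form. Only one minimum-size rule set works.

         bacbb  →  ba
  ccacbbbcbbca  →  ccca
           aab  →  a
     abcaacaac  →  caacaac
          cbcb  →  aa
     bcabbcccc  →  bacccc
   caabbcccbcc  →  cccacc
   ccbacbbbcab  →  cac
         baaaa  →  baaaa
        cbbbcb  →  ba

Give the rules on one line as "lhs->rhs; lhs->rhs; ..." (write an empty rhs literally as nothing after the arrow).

  | bacbb => baab => ba
  | ccacbbbcbbca => ccaabbcbbca => ccabcbbca => cccbbca => ccabca => ccca
  | aab => a
  | abcaacaac => caacaac

ab->; cb->a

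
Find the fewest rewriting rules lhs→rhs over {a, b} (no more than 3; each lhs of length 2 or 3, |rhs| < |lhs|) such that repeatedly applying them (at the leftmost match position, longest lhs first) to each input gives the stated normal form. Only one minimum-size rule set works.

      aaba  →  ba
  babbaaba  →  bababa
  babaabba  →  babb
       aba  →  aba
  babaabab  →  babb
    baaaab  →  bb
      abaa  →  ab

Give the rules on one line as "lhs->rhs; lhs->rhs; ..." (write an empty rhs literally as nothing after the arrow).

  | aaba => ba
  | babbaaba => bababa
  | babaabba => babbba => babb
  | aba

aa->; bba->b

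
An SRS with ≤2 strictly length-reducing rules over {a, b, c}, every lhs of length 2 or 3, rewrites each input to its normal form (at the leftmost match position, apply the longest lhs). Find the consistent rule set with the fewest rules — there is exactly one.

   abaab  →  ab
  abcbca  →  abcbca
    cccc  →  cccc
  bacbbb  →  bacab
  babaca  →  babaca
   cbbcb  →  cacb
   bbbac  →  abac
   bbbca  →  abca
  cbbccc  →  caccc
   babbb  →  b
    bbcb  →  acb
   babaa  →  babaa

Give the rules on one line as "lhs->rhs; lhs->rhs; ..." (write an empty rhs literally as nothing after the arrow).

aab->; bb->a

  | abaab => ab
  | abcbca
  | cccc
  | bacbbb => bacab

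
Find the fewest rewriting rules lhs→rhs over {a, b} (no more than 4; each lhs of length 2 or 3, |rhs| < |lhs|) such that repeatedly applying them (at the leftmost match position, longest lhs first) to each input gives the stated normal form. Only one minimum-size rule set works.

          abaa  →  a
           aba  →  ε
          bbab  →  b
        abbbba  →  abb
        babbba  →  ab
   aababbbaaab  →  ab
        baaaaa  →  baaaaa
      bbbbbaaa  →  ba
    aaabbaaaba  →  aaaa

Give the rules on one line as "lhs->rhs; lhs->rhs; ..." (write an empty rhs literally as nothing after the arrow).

  | abaa => a
  | aba => ε
  | bbab => b
  | abbbba => abb

aba->; bab->ab; bba->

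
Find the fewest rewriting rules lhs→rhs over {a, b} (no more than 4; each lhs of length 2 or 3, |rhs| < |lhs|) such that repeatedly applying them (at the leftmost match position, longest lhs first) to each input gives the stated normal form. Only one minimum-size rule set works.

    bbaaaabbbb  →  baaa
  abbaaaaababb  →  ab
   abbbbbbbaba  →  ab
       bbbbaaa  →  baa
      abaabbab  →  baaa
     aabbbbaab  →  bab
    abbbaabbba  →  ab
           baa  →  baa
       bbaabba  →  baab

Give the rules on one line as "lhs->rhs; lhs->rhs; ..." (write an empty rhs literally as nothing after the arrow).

  | bbaaaabbbb => abaaabbbb => baaabbbb => baaabb => baaa
  | abbaaaaababb => aabaaaababb => abaaaababb => baaaababb => baaababb => baababb => bababb => bbabb => abbb => ab
  | abbbbbbbaba => abbbbbaba => abbbaba => ababa => baba => bba => ab
  | bbbbaaa => bbaaa => abaa => baa

aba->ba; bb->; bba->ab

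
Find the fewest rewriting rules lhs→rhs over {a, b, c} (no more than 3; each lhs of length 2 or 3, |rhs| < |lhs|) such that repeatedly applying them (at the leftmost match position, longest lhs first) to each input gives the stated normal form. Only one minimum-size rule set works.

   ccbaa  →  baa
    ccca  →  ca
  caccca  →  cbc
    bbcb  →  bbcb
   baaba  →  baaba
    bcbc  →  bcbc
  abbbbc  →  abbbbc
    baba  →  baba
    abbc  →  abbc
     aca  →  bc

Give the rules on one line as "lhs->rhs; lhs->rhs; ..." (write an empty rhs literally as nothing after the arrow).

  | ccbaa => baa
  | ccca => ca
  | caccca => caca => cbc
  | bbcb

aca->bc; cc->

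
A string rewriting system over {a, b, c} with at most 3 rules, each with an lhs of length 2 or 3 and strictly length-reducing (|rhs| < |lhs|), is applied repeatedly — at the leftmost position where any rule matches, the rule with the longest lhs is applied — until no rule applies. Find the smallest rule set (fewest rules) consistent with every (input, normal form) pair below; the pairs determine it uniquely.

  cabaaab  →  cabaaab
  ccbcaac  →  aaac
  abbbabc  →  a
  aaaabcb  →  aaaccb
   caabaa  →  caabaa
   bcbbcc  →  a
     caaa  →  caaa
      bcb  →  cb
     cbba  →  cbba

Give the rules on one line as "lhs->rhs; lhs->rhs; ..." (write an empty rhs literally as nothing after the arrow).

abc->cc; bc->c; ccc->a

  | cabaaab
  | ccbcaac => cccaac => aaac
  | abbbabc => abbbcc => abbcc => abcc => ccc => a
  | aaaabcb => aaaccb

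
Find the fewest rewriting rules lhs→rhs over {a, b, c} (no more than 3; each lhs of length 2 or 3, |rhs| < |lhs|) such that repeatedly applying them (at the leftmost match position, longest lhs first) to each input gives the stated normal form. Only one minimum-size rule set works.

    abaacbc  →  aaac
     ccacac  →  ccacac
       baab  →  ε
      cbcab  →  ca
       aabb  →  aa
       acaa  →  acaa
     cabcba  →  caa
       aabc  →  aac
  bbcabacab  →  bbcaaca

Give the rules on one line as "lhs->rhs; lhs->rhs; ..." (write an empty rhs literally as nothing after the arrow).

  | abaacbc => aaacbc => aaac
  | ccacac
  | baab => cb => ε
  | cbcab => cab => ca

ab->a; baa->c; cb->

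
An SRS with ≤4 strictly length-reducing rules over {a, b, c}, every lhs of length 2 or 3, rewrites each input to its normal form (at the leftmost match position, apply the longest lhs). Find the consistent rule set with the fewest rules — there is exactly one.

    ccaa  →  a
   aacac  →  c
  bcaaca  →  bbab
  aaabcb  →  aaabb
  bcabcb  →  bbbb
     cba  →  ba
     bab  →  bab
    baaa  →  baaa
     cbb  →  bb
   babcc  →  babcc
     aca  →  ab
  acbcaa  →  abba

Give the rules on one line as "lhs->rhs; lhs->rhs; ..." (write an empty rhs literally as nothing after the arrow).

aac->cc; ca->b; cb->b; cca->

  | ccaa => a
  | aacac => ccac => c
  | bcaaca => bbaca => bbab
  | aaabcb => aaabb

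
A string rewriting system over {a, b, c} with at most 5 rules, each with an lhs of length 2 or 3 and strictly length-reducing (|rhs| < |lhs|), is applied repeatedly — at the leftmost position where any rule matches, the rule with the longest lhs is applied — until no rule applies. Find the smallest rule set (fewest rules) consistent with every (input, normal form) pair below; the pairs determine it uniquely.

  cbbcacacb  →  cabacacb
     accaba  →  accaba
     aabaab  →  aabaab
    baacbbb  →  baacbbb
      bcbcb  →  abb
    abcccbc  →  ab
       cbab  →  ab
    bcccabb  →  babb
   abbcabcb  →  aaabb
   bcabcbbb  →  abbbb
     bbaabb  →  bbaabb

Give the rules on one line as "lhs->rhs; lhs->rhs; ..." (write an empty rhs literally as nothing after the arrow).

  | cbbcacacb => cabacacb
  | accaba
  | aabaab
  | baacbbb

abc->bc; bbc->ab; bc->b; cba->a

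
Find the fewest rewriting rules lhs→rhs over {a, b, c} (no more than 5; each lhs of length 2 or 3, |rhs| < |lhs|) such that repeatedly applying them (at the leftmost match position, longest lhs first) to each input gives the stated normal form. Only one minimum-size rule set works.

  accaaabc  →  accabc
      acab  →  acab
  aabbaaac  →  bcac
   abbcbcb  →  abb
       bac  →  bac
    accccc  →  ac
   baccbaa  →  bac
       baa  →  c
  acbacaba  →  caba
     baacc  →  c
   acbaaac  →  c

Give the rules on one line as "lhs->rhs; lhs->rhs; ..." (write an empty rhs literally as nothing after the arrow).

  | accaaabc => accabc
  | acab
  | aabbaaac => bbaaac => bcac
  | abbcbcb => abbcb => abb

aa->; baa->c; cb->; ccc->c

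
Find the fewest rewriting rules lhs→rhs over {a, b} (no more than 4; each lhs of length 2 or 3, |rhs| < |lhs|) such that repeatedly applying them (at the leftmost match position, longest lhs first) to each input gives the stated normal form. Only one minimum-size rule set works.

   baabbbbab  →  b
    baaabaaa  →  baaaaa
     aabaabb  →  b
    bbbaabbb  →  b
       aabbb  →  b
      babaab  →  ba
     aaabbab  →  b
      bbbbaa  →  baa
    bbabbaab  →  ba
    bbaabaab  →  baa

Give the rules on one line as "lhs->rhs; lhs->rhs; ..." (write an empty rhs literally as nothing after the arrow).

ab->; abb->bb; bb->b

  | baabbbbab => babbbbab => bbbbbab => bbbbab => bbbab => bbab => bab => b
  | baaabaaa => baaaaa
  | aabaabb => aaabb => aabb => abb => bb => b
  | bbbaabbb => bbaabbb => baabbb => babbb => bbbb => bbb => bb => b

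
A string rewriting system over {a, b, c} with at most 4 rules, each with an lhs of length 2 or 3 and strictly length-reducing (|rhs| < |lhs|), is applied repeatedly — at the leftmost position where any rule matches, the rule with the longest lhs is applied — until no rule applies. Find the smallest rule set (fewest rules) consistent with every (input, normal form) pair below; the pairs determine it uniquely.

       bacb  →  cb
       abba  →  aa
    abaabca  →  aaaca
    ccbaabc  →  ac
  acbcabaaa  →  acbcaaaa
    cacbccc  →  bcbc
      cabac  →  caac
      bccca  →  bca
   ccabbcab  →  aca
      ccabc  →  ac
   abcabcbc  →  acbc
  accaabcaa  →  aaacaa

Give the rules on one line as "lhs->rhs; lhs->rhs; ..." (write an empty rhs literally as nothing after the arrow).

  | bacb => cb
  | abba => aba => aa
  | abaabca => aaabca => aaaca
  | ccbaabc => baabc => abc => ac

ab->a; ba->; cac->bc; cc->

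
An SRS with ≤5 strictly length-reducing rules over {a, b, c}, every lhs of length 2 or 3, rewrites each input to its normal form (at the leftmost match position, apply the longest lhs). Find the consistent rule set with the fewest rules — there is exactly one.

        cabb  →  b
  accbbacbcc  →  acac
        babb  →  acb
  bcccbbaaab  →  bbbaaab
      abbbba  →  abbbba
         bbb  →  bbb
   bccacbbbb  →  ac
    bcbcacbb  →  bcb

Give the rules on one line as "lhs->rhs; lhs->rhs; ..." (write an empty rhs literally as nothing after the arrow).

  | cabb => b
  | accbbacbcc => acbacbcc => acbacbb => acbab => acac
  | babb => acb
  | bcccbbaaab => bbcbbaaab => bbbaaab

bab->ac; bcc->bb; cab->; cbb->b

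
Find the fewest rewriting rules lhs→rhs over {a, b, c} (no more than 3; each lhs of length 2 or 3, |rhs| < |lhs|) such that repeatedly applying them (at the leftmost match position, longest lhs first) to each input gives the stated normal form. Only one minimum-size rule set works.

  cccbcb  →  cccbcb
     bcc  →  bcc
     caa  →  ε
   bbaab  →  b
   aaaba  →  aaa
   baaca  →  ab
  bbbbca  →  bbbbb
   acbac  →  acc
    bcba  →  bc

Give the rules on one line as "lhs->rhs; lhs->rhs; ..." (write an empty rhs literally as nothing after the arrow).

ba->; ca->b

  | cccbcb
  | bcc
  | caa => ba => ε
  | bbaab => bab => b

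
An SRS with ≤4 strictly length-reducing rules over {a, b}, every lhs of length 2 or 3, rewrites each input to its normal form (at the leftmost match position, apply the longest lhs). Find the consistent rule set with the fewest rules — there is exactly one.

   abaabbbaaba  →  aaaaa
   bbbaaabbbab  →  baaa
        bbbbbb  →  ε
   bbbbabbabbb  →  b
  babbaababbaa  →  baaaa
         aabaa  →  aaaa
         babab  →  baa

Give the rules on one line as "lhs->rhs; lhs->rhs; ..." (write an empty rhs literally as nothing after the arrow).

  | abaabbbaaba => aaabbbaaba => aabaaba => aaaaba => aaaaa
  | bbbaaabbbab => baaabbbab => baabab => baaab => baaa
  | bbbbbb => bbbb => bb => ε
  | bbbbabbabbb => bbabbabbb => abbabbb => abbb => b

ab->a; abb->; bb->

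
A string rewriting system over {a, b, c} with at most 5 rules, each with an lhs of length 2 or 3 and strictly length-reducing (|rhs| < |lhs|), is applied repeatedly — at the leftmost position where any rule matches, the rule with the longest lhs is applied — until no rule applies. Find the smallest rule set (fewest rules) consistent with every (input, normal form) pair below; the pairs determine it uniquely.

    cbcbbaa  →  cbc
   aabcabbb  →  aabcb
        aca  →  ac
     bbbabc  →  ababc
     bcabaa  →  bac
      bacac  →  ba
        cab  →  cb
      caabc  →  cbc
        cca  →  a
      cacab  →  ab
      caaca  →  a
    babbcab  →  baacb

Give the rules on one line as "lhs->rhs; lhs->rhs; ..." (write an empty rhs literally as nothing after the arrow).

bb->a; ca->c; cba->ac; cc->

  | cbcbbaa => cbcaaa => cbcaa => cbca => cbc
  | aabcabbb => aabcbbb => aabcab => aabcb
  | aca => ac
  | bbbabc => ababc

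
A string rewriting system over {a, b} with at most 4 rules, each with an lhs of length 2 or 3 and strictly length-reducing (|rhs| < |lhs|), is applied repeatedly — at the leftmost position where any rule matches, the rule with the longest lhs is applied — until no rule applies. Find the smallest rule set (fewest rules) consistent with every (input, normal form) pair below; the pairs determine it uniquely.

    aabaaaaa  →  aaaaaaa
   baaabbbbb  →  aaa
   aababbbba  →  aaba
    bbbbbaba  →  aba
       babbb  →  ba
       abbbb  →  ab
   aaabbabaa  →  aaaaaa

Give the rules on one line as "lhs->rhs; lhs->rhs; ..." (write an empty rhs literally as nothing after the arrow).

  | aabaaaaa => aaaaaaa
  | baaabbbbb => aaabbbbb => aaababb => aaabb => aaa
  | aababbbba => aabbbba => aababa => aaba
  | bbbbbaba => babbaba => bbaba => aba

baa->aa; bab->b; bb->; bbb->ba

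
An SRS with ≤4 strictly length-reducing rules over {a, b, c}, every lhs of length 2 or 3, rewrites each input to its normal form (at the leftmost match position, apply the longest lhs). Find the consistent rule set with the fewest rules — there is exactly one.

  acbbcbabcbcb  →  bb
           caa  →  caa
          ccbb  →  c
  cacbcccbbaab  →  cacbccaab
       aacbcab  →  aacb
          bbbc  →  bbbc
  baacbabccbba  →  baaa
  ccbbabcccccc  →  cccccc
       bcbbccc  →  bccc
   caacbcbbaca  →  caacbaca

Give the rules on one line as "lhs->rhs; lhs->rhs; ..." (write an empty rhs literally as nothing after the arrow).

abc->b; cab->; cbb->

  | acbbcbabcbcb => acbabcbcb => acbbbcb => abcb => bb
  | caa
  | ccbb => c
  | cacbcccbbaab => cacbccaab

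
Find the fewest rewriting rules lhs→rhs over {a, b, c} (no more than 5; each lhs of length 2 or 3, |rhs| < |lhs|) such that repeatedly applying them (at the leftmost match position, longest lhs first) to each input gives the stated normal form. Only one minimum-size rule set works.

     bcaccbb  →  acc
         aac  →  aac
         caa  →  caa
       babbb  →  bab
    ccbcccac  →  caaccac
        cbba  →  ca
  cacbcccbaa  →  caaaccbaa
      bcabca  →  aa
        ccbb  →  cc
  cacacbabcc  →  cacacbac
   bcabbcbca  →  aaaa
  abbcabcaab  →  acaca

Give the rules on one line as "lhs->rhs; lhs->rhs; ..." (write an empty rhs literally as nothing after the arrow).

aab->ca; bb->; bc->; cbc->aa

  | bcaccbb => accbb => acc
  | aac
  | caa
  | babbb => bab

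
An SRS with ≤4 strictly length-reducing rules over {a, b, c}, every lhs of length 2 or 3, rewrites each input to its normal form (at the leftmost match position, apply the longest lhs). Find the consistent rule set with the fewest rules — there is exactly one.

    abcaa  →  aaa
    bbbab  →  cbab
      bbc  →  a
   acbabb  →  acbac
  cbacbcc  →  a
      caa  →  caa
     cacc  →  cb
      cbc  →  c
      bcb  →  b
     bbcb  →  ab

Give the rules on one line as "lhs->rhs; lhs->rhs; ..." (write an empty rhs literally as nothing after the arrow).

  | abcaa => aaa
  | bbbab => cbab
  | bbc => cc => a
  | acbabb => acbac

acc->b; bb->c; bc->; cc->a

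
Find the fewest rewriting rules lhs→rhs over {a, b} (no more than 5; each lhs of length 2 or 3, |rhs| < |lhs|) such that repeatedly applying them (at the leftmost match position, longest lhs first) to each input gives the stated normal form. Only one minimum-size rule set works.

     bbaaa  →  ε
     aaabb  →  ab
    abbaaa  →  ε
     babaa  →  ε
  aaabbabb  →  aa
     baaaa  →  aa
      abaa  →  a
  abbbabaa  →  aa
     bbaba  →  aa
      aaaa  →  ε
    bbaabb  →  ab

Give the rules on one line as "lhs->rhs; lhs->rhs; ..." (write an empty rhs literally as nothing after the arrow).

  | bbaaa => aaaa => ba => ε
  | aaabb => bbb => ab
  | abbaaa => aaaaa => baa => ε
  | babaa => baa => ε

aaa->b; ba->; baa->; bb->a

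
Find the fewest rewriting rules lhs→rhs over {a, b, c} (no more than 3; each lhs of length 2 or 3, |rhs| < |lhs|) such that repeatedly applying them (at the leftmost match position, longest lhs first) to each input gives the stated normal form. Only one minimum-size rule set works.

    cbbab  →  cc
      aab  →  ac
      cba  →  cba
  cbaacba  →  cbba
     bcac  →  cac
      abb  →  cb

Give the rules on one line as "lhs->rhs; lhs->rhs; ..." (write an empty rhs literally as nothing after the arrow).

aac->; ab->c; bc->c

  | cbbab => cbbc => cbc => cc
  | aab => ac
  | cba
  | cbaacba => cbba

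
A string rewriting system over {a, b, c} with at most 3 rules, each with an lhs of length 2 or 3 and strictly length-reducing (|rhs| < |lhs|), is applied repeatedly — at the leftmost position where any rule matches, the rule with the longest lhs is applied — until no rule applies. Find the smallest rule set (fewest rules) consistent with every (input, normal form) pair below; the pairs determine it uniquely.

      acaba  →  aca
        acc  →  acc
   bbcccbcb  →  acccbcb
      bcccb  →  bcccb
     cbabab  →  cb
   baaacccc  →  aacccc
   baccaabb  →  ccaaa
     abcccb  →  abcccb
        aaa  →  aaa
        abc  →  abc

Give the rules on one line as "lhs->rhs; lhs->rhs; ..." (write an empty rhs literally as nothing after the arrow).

ba->; bb->a

  | acaba => aca
  | acc
  | bbcccbcb => acccbcb
  | bcccb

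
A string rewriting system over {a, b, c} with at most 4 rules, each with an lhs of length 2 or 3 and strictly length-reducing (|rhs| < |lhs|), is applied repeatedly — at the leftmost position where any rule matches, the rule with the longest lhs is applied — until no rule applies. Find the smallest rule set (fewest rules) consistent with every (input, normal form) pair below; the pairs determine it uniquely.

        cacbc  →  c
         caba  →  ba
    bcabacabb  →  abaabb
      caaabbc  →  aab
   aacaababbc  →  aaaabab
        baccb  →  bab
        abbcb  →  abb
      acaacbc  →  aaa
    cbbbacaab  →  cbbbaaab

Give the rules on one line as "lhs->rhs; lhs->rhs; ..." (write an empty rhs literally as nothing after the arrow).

  | cacbc => cbc => c
  | caba => ba
  | bcabacabb => abacabb => abaabb
  | caaabbc => aabbc => aab

ac->a; bc->; ca->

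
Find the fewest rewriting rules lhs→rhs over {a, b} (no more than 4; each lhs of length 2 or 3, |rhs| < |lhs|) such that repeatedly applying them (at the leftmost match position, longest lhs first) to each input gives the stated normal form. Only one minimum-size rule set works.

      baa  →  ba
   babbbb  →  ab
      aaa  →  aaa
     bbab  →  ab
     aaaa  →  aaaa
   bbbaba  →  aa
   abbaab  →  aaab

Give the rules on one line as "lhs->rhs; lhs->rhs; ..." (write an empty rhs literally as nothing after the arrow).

  | baa => ba
  | babbbb => abbb => ab
  | aaa
  | bbab => ab

baa->ba; bab->a; bb->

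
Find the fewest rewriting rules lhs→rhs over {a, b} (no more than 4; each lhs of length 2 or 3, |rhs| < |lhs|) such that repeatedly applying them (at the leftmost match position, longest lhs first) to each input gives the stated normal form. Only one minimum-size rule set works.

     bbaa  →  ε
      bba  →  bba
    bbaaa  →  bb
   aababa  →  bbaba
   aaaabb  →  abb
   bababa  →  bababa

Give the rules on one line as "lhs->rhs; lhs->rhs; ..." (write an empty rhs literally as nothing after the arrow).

aa->b; aaa->; bbb->

  | bbaa => bbb => ε
  | bba
  | bbaaa => bb
  | aababa => bbaba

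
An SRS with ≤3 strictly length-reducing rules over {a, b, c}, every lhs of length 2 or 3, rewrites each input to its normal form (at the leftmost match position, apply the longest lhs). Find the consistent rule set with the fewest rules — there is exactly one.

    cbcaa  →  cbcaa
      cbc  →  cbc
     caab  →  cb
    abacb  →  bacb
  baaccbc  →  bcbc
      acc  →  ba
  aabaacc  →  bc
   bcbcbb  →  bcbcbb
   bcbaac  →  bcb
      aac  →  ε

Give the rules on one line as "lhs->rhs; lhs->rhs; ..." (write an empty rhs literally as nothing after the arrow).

aac->; ab->b; acc->ba

  | cbcaa
  | cbc
  | caab => cab => cb
  | abacb => bacb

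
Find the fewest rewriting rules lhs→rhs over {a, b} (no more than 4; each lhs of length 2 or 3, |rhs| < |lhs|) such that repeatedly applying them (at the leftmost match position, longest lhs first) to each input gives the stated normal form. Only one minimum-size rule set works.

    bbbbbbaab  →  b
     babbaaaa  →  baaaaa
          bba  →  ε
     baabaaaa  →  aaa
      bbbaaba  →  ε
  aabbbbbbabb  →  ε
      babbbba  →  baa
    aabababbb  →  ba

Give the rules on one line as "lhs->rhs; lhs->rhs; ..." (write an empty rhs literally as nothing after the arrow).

  | bbbbbbaab => babbbaab => bbbbaab => babaab => bbaab => ab => b
  | babbaaaa => bbbaaaa => baaaaa
  | bba => ε
  | baabaaaa => babaaaa => bbaaaa => aaa

ab->b; bb->; bba->; bbb->ba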